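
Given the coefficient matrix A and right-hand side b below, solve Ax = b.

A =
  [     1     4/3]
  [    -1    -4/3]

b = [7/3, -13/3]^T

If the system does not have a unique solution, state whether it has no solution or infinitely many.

no solution

Row-reduce:
R2 ← R2 + 1·R1.
Row 2 reduces to 0 = -2, a contradiction. The system is inconsistent.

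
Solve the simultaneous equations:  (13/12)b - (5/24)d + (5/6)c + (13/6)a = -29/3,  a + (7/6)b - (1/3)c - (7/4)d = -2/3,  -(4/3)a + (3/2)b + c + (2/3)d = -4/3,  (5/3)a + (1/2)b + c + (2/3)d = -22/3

Row-reduce:
R1 ← R1 / (13/6).
R2 ← R2 − 1·R1.
R3 ← R3 + 4/3·R1.
R4 ← R4 − 5/3·R1.
R2 ← R2 / (2/3).
R1 ← R1 − 1/2·R2.
R3 ← R3 − 13/6·R2.
R4 ← R4 + 1/3·R2.
R3 ← R3 / (50/13).
R1 ← R1 − 12/13·R3.
R2 ← R2 + 14/13·R3.
Row 4 reduces to 0 = 2, a contradiction. The system is inconsistent.

no solution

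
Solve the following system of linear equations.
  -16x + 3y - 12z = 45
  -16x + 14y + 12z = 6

infinitely many solutions

Row-reduce:
R1 ← R1 / (-16).
R2 ← R2 + 16·R1.
R2 ← R2 / (11).
R1 ← R1 + 3/16·R2.
Rank is 2 with 3 unknowns, leaving z free.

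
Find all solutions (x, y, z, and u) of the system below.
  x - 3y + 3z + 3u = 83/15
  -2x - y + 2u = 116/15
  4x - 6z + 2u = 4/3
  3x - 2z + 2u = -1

x = -5/3, y = -12/5, z = -1, u = 1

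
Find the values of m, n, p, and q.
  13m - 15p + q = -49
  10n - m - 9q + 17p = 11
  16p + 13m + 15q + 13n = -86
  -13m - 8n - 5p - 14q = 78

Row-reduce the augmented matrix:
R1 ← R1 / (13).
R2 ← R2 + 1·R1.
R3 ← R3 − 13·R1.
R4 ← R4 + 13·R1.
R2 ← R2 / (10).
R3 ← R3 − 13·R2.
R4 ← R4 + 8·R2.
R3 ← R3 / (52/5).
R1 ← R1 + 15/13·R3.
R2 ← R2 − 103/65·R3.
R4 ← R4 + 476/65·R3.
R4 ← R4 / (-357/169).
R1 ← R1 − 493/169·R4.
R2 ← R2 + 810/169·R4.
R3 ← R3 − 32/13·R4.
Reading off the reduced rows gives m = -6, n = 3, p = -2, q = -1.

m = -6, n = 3, p = -2, q = -1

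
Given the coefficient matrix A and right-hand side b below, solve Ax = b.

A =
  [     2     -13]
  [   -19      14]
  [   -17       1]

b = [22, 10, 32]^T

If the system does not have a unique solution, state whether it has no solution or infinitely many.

x_1 = -2, x_2 = -2

Row-reduce the augmented matrix:
R1 ← R1 / (2).
R2 ← R2 + 19·R1.
R3 ← R3 + 17·R1.
R2 ← R2 / (-219/2).
R1 ← R1 + 13/2·R2.
R3 ← R3 + 219/2·R2.
R3 reduces to 0 = 0, so the extra equation is consistent.
Reading off the reduced rows gives x_1 = -2, x_2 = -2.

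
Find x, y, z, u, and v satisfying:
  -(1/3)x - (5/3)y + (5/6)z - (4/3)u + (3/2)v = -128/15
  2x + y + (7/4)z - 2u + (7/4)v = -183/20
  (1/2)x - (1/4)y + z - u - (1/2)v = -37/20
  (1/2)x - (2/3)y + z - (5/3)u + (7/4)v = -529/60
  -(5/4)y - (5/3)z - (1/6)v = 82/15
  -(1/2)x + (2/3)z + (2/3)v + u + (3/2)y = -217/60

x = 3/2, y = 0, z = -3, u = 1, v = -14/5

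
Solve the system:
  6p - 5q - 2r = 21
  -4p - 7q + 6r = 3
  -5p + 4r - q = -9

infinitely many solutions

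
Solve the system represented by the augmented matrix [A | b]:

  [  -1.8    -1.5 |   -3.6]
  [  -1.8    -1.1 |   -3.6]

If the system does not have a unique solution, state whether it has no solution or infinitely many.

x_1 = 2, x_2 = 0

Row-reduce the augmented matrix:
R1 ← R1 / (-9/5).
R2 ← R2 + 9/5·R1.
R2 ← R2 / (2/5).
R1 ← R1 − 5/6·R2.
Reading off the reduced rows gives x_1 = 2, x_2 = 0.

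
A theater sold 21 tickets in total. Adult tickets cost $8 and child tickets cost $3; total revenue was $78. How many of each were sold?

adult tickets: 3, child tickets: 18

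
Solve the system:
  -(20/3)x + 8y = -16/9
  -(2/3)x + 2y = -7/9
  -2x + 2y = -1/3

x = -1/3, y = -1/2

Row-reduce the augmented matrix:
R1 ← R1 / (-20/3).
R2 ← R2 + 2/3·R1.
R3 ← R3 + 2·R1.
R2 ← R2 / (6/5).
R1 ← R1 + 6/5·R2.
R3 ← R3 + 2/5·R2.
R3 reduces to 0 = 0, so the extra equation is consistent.
Reading off the reduced rows gives x = -1/3, y = -1/2.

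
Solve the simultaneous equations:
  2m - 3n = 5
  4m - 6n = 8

Row-reduce:
R1 ← R1 / (2).
R2 ← R2 − 4·R1.
Row 2 reduces to 0 = -2, a contradiction. The system is inconsistent.

no solution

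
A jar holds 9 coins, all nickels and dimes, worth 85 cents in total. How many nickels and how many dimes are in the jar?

Let n = nickels, d = dimes.
  n + d = 9
  5n + 10d = 85
From equation 1: n = 9 − d.
Substitute into equation 2 and solve: d = 8.
Then n = 1.

nickels: 1, dimes: 8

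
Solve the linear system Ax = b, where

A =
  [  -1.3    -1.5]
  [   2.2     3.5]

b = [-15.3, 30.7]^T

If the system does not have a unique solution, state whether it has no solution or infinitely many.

x_1 = 6, x_2 = 5

Row-reduce the augmented matrix:
R1 ← R1 / (-13/10).
R2 ← R2 − 11/5·R1.
R2 ← R2 / (25/26).
R1 ← R1 − 15/13·R2.
Reading off the reduced rows gives x_1 = 6, x_2 = 5.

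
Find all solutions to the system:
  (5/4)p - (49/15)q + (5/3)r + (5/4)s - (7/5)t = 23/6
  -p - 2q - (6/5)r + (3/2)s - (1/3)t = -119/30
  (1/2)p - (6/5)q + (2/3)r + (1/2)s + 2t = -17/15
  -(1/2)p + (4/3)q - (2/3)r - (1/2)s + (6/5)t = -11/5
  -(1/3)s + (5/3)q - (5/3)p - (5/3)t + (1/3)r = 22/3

Row-reduce:
R1 ← R1 / (5/4).
R2 ← R2 + 1·R1.
R3 ← R3 − 1/2·R1.
R4 ← R4 + 1/2·R1.
R5 ← R5 + 5/3·R1.
R2 ← R2 / (-346/75).
R1 ← R1 + 196/75·R2.
R3 ← R3 − 8/75·R2.
R4 ← R4 − 2/75·R2.
R5 ← R5 + 121/45·R2.
R3 ← R3 / (8/2595).
R1 ← R1 − 1088/865·R3.
R2 ← R2 + 5/173·R3.
R4 ← R4 − 2/2595·R3.
R5 ← R5 − 1286/519·R3.
Swap R4 and R5.
R4 ← R4 / (-559/12).
R1 ← R1 + 24·R4.
R3 ← R3 − 75/4·R4.
Rank is 4 with 5 unknowns, leaving t free.

infinitely many solutions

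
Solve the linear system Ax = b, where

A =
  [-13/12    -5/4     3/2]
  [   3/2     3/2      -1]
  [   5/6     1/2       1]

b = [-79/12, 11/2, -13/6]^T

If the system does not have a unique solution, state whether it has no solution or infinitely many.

Row-reduce:
R1 ← R1 / (-13/12).
R2 ← R2 − 3/2·R1.
R3 ← R3 − 5/6·R1.
R2 ← R2 / (-3/13).
R1 ← R1 − 15/13·R2.
R3 ← R3 + 6/13·R2.
Rank is 2 with 3 unknowns, leaving x_3 free.

infinitely many solutions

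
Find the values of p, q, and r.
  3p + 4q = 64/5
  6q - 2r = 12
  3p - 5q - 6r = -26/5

Row-reduce the augmented matrix:
R1 ← R1 / (3).
R3 ← R3 − 3·R1.
R2 ← R2 / (6).
R1 ← R1 − 4/3·R2.
R3 ← R3 + 9·R2.
R3 ← R3 / (-9).
R1 ← R1 − 4/9·R3.
R2 ← R2 + 1/3·R3.
Reading off the reduced rows gives p = 8/5, q = 2, r = 0.

p = 8/5, q = 2, r = 0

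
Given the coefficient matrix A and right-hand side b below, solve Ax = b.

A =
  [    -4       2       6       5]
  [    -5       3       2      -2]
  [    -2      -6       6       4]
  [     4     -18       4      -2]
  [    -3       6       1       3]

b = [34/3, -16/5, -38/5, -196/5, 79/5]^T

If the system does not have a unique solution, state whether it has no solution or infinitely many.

x_1 = 2, x_2 = 8/3, x_3 = 1, x_4 = 8/5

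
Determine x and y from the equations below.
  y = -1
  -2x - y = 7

From equation 2: y = -7 − 2·x.
Substitute into equation 1 and solve: x = -3.
Then y = -1.

x = -3, y = -1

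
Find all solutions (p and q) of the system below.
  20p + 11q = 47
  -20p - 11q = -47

Row-reduce:
R1 ← R1 / (20).
R2 ← R2 + 20·R1.
Rank is 1 with 2 unknowns, leaving q free.

infinitely many solutions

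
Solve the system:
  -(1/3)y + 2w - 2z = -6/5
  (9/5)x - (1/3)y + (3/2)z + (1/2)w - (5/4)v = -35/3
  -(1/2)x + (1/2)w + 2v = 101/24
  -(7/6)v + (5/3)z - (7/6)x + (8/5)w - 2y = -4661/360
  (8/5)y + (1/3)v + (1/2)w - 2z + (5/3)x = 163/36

x = -7/4, y = 2, z = -12/5, w = -8/3, v = 7/3

Row-reduce the augmented matrix:
Swap R1 and R2.
R1 ← R1 / (9/5).
R3 ← R3 + 1/2·R1.
R4 ← R4 + 7/6·R1.
R5 ← R5 − 5/3·R1.
R2 ← R2 / (-1/3).
R1 ← R1 + 5/27·R2.
R3 ← R3 + 5/54·R2.
R4 ← R4 + 359/162·R2.
R5 ← R5 − 773/405·R2.
R3 ← R3 / (35/36).
R1 ← R1 − 35/18·R3.
R2 ← R2 − 6·R3.
R4 ← R4 − 1721/108·R3.
R5 ← R5 + 4007/270·R3.
R4 ← R4 / (-535/42).
R1 ← R1 + 1·R4.
R2 ← R2 + 228/35·R4.
R3 ← R3 − 3/35·R4.
R5 ← R5 − 13399/1050·R4.
R5 ← R5 / (-481264/200625).
R1 ← R1 + 4596/2675·R5.
R2 ← R2 − 62391/13375·R5.
R3 ← R3 − 40243/26750·R5.
R4 ← R4 − 6104/2675·R5.
Reading off the reduced rows gives x = -7/4, y = 2, z = -12/5, w = -8/3, v = 7/3.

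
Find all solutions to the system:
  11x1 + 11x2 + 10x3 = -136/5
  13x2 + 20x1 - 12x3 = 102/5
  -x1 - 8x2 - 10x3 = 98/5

Row-reduce the augmented matrix:
R1 ← R1 / (11).
R2 ← R2 − 20·R1.
R3 ← R3 + 1·R1.
R2 ← R2 / (-7).
R1 ← R1 − 1·R2.
R3 ← R3 + 7·R2.
R3 ← R3 / (232/11).
R1 ← R1 + 262/77·R3.
R2 ← R2 − 332/77·R3.
Reading off the reduced rows gives x1 = -1, x2 = 4/5, x3 = -5/2.

x1 = -1, x2 = 4/5, x3 = -5/2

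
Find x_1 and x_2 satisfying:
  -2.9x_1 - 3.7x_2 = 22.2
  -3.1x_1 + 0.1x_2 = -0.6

Row-reduce the augmented matrix:
R1 ← R1 / (-29/10).
R2 ← R2 + 31/10·R1.
R2 ← R2 / (588/145).
R1 ← R1 − 37/29·R2.
Reading off the reduced rows gives x_1 = 0, x_2 = -6.

x_1 = 0, x_2 = -6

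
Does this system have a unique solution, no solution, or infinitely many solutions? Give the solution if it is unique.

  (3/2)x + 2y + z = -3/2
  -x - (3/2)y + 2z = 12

infinitely many solutions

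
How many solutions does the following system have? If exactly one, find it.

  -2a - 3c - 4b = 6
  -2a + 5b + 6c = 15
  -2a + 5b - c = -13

Row-reduce the augmented matrix:
R1 ← R1 / (-2).
R2 ← R2 + 2·R1.
R3 ← R3 + 2·R1.
R2 ← R2 / (9).
R1 ← R1 − 2·R2.
R3 ← R3 − 9·R2.
R3 ← R3 / (-7).
R1 ← R1 + 1/2·R3.
R2 ← R2 − 1·R3.
Reading off the reduced rows gives a = -3, b = -3, c = 4.

a = -3, b = -3, c = 4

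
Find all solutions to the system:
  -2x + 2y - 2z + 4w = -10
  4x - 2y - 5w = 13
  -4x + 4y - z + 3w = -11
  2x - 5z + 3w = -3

x = -2, y = -3, z = -2, w = -3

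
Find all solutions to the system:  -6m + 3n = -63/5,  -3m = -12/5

Row-reduce the augmented matrix:
R1 ← R1 / (-6).
R2 ← R2 + 3·R1.
R2 ← R2 / (-3/2).
R1 ← R1 + 1/2·R2.
Reading off the reduced rows gives m = 4/5, n = -13/5.

m = 4/5, n = -13/5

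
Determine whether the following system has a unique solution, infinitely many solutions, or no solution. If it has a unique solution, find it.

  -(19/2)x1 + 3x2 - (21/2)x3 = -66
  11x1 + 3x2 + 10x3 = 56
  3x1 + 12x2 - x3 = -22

Row-reduce:
R1 ← R1 / (-19/2).
R2 ← R2 − 11·R1.
R3 ← R3 − 3·R1.
R2 ← R2 / (123/19).
R1 ← R1 + 6/19·R2.
R3 ← R3 − 246/19·R2.
Row 3 reduces to 0 = -2, a contradiction. The system is inconsistent.

no solution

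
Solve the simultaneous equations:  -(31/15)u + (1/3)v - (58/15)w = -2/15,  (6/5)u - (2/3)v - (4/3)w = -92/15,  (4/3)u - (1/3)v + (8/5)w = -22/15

Row-reduce:
R1 ← R1 / (-31/15).
R2 ← R2 − 6/5·R1.
R3 ← R3 − 4/3·R1.
R2 ← R2 / (-44/93).
R1 ← R1 + 5/31·R2.
R3 ← R3 + 11/93·R2.
Rank is 2 with 3 unknowns, leaving w free.

infinitely many solutions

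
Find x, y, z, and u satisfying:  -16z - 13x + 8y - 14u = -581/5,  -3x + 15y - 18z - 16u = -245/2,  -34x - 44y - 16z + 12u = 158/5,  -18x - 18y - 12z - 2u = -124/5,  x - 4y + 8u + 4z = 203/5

Row-reduce the augmented matrix:
R1 ← R1 / (-13).
R2 ← R2 + 3·R1.
R3 ← R3 + 34·R1.
R4 ← R4 + 18·R1.
R5 ← R5 − 1·R1.
R2 ← R2 / (171/13).
R1 ← R1 + 8/13·R2.
R3 ← R3 + 844/13·R2.
R4 ← R4 + 378/13·R2.
R5 ← R5 + 44/13·R2.
R3 ← R3 / (-2552/57).
R1 ← R1 − 32/57·R3.
R2 ← R2 + 62/57·R3.
R4 ← R4 + 408/19·R3.
R5 ← R5 + 52/57·R3.
R4 ← R4 / (-114/29).
R1 ← R1 − 26/87·R4.
R2 ← R2 + 18/29·R4.
R3 ← R3 − 28/87·R4.
R5 ← R5 − 114/29·R4.
R5 reduces to 0 = 0, so the extra equation is consistent.
Reading off the reduced rows gives x = 2, y = -12/5, z = 9/4, u = 5/2.

x = 2, y = -12/5, z = 9/4, u = 5/2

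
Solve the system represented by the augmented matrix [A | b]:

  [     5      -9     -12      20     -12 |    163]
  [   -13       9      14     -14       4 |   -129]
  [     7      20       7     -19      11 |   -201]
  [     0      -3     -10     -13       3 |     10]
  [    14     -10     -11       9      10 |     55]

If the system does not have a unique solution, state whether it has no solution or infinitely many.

x_1 = 1, x_2 = -6, x_3 = -2, x_4 = 1, x_5 = -5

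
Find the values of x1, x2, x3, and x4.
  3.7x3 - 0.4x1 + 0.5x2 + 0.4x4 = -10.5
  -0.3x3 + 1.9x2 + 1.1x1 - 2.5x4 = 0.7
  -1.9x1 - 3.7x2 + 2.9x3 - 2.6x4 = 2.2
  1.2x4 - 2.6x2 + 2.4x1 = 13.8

Row-reduce the augmented matrix:
R1 ← R1 / (-2/5).
R2 ← R2 − 11/10·R1.
R3 ← R3 + 19/10·R1.
R4 ← R4 − 12/5·R1.
R2 ← R2 / (131/40).
R1 ← R1 + 5/4·R2.
R3 ← R3 + 243/40·R2.
R4 ← R4 − 2/5·R2.
R3 ← R3 / (2386/655).
R1 ← R1 + 718/131·R3.
R2 ← R2 − 395/131·R3.
R4 ← R4 − 13751/655·R3.
R4 ← R4 / (1065877/23860).
R1 ← R1 + 29139/2386·R4.
R2 ← R2 − 25993/4772·R4.
R3 ← R3 + 9297/4772·R4.
Reading off the reduced rows gives x1 = 3, x2 = -3, x3 = -2, x4 = -1.

x1 = 3, x2 = -3, x3 = -2, x4 = -1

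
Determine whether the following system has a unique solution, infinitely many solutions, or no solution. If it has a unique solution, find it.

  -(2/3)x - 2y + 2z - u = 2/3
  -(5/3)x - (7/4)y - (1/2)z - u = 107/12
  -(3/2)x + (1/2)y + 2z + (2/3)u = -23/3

Row-reduce:
R1 ← R1 / (-2/3).
R2 ← R2 + 5/3·R1.
R3 ← R3 + 3/2·R1.
R2 ← R2 / (13/4).
R1 ← R1 − 3·R2.
R3 ← R3 − 5·R2.
R3 ← R3 / (155/26).
R1 ← R1 − 27/13·R3.
R2 ← R2 + 22/13·R3.
Rank is 3 with 4 unknowns, leaving u free.

infinitely many solutions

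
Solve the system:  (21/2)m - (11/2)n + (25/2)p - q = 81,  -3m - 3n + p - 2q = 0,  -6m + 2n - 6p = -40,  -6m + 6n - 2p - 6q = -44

no solution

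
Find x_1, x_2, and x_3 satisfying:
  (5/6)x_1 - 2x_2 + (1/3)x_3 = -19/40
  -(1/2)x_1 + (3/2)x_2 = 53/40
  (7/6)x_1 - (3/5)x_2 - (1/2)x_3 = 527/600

Row-reduce the augmented matrix:
R1 ← R1 / (5/6).
R2 ← R2 + 1/2·R1.
R3 ← R3 − 7/6·R1.
R2 ← R2 / (3/10).
R1 ← R1 + 12/5·R2.
R3 ← R3 − 11/5·R2.
R3 ← R3 / (-73/30).
R1 ← R1 − 2·R3.
R2 ← R2 − 2/3·R3.
Reading off the reduced rows gives x_1 = 11/4, x_2 = 9/5, x_3 = 5/2.

x_1 = 11/4, x_2 = 9/5, x_3 = 5/2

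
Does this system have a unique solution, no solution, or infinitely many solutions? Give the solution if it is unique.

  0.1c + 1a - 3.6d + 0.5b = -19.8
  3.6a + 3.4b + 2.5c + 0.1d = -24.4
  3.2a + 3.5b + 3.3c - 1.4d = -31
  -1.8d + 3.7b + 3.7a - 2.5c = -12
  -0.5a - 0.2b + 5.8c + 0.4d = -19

a = -6, b = 2, c = -4, d = 4

Row-reduce the augmented matrix:
R2 ← R2 − 18/5·R1.
R3 ← R3 − 16/5·R1.
R4 ← R4 − 37/10·R1.
R5 ← R5 + 1/2·R1.
R2 ← R2 / (8/5).
R1 ← R1 − 1/2·R2.
R3 ← R3 − 19/10·R2.
R4 ← R4 − 37/20·R2.
R5 ← R5 − 1/20·R2.
R3 ← R3 / (351/800).
R1 ← R1 + 91/160·R3.
R2 ← R2 − 107/80·R3.
R4 ← R4 + 8551/1600·R3.
R5 ← R5 − 9253/1600·R3.
R4 ← R4 / (-13498/195).
R1 ← R1 + 44/3·R4.
R2 ← R2 − 959/39·R4.
R3 ← R3 + 479/39·R4.
R5 ← R5 − 13498/195·R4.
R5 reduces to 0 = 0, so the extra equation is consistent.
Reading off the reduced rows gives a = -6, b = 2, c = -4, d = 4.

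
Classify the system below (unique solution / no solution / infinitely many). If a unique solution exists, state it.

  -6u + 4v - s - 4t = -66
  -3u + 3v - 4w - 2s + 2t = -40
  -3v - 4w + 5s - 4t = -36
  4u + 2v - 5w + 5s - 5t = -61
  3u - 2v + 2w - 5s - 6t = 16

u = 4, v = -6, w = 6, s = -2, t = 5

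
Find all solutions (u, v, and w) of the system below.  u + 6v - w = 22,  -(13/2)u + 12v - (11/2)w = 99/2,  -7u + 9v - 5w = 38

Row-reduce:
R2 ← R2 + 13/2·R1.
R3 ← R3 + 7·R1.
R2 ← R2 / (51).
R1 ← R1 − 6·R2.
R3 ← R3 − 51·R2.
Row 3 reduces to 0 = -1/2, a contradiction. The system is inconsistent.

no solution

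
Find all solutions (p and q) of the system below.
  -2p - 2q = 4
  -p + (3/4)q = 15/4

Row-reduce the augmented matrix:
R1 ← R1 / (-2).
R2 ← R2 + 1·R1.
R2 ← R2 / (7/4).
R1 ← R1 − 1·R2.
Reading off the reduced rows gives p = -3, q = 1.

p = -3, q = 1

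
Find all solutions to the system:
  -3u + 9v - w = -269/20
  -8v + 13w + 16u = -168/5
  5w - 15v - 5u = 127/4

u = -8/5, v = -9/4, w = -2

Row-reduce the augmented matrix:
R1 ← R1 / (-3).
R2 ← R2 − 16·R1.
R3 ← R3 + 5·R1.
R2 ← R2 / (40).
R1 ← R1 + 3·R2.
R3 ← R3 + 30·R2.
R3 ← R3 / (149/12).
R1 ← R1 − 109/120·R3.
R2 ← R2 − 23/120·R3.
Reading off the reduced rows gives u = -8/5, v = -9/4, w = -2.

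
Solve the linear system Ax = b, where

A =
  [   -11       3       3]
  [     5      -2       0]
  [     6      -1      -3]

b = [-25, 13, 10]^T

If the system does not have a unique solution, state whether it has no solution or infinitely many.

Row-reduce:
R1 ← R1 / (-11).
R2 ← R2 − 5·R1.
R3 ← R3 − 6·R1.
R2 ← R2 / (-7/11).
R1 ← R1 + 3/11·R2.
R3 ← R3 − 7/11·R2.
Row 3 reduces to 0 = -2, a contradiction. The system is inconsistent.

no solution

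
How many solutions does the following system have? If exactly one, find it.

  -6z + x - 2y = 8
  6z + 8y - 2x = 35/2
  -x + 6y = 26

Row-reduce:
R2 ← R2 + 2·R1.
R3 ← R3 + 1·R1.
R2 ← R2 / (4).
R1 ← R1 + 2·R2.
R3 ← R3 − 4·R2.
Row 3 reduces to 0 = 1/2, a contradiction. The system is inconsistent.

no solution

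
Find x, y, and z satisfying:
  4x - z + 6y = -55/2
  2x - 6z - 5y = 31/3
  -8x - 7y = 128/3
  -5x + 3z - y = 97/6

Row-reduce the augmented matrix:
R1 ← R1 / (4).
R2 ← R2 − 2·R1.
R3 ← R3 + 8·R1.
R4 ← R4 + 5·R1.
R2 ← R2 / (-8).
R1 ← R1 − 3/2·R2.
R3 ← R3 − 5·R2.
R4 ← R4 − 13/2·R2.
R3 ← R3 / (-87/16).
R1 ← R1 + 41/32·R3.
R2 ← R2 − 11/16·R3.
R4 ← R4 + 87/32·R3.
R4 reduces to 0 = 0, so the extra equation is consistent.
Reading off the reduced rows gives x = -3, y = -8/3, z = -1/2.

x = -3, y = -8/3, z = -1/2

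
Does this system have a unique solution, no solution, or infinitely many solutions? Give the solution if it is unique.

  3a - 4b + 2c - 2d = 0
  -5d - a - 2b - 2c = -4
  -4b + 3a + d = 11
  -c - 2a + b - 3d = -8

Row-reduce:
R1 ← R1 / (3).
R2 ← R2 + 1·R1.
R3 ← R3 − 3·R1.
R4 ← R4 + 2·R1.
R2 ← R2 / (-10/3).
R1 ← R1 + 4/3·R2.
R4 ← R4 + 5/3·R2.
R3 ← R3 / (-2).
R1 ← R1 − 6/5·R3.
R2 ← R2 − 2/5·R3.
R4 ← R4 − 1·R3.
Row 4 reduces to 0 = -1/2, a contradiction. The system is inconsistent.

no solution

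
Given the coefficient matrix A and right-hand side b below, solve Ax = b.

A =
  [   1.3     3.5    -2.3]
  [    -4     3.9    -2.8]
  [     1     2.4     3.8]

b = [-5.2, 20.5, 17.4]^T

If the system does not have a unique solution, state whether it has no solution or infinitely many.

Row-reduce the augmented matrix:
R1 ← R1 / (13/10).
R2 ← R2 + 4·R1.
R3 ← R3 − 1·R1.
R2 ← R2 / (1907/130).
R1 ← R1 − 35/13·R2.
R3 ← R3 + 19/65·R2.
R3 ← R3 / (51226/9535).
R1 ← R1 − 83/1907·R3.
R2 ← R2 + 1284/1907·R3.
Reading off the reduced rows gives x_1 = -5, x_2 = 3, x_3 = 4.

x_1 = -5, x_2 = 3, x_3 = 4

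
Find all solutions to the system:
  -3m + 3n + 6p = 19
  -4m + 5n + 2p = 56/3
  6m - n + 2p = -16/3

Row-reduce the augmented matrix:
R1 ← R1 / (-3).
R2 ← R2 + 4·R1.
R3 ← R3 − 6·R1.
R1 ← R1 + 1·R2.
R3 ← R3 − 5·R2.
R3 ← R3 / (44).
R1 ← R1 + 8·R3.
R2 ← R2 + 6·R3.
Reading off the reduced rows gives m = -1, n = 7/3, p = 3/2.

m = -1, n = 7/3, p = 3/2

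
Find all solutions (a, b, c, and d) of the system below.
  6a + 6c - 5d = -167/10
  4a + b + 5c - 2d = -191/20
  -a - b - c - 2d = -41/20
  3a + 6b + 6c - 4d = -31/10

Row-reduce the augmented matrix:
R1 ← R1 / (6).
R2 ← R2 − 4·R1.
R3 ← R3 + 1·R1.
R4 ← R4 − 3·R1.
R3 ← R3 + 1·R2.
R4 ← R4 − 6·R2.
R1 ← R1 − 1·R3.
R2 ← R2 − 1·R3.
R4 ← R4 + 3·R3.
R4 ← R4 / (-14).
R1 ← R1 − 2/3·R4.
R2 ← R2 − 17/6·R4.
R3 ← R3 + 3/2·R4.
Reading off the reduced rows gives a = -1/5, b = 2, c = -7/4, d = 1.

a = -1/5, b = 2, c = -7/4, d = 1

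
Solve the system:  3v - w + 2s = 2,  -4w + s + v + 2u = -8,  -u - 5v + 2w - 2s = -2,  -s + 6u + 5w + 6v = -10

u = -4, v = 2, w = 0, s = -2

Row-reduce the augmented matrix:
Swap R1 and R2.
R1 ← R1 / (2).
R3 ← R3 + 1·R1.
R4 ← R4 − 6·R1.
R2 ← R2 / (3).
R1 ← R1 − 1/2·R2.
R3 ← R3 + 9/2·R2.
R4 ← R4 − 3·R2.
R3 ← R3 / (-3/2).
R1 ← R1 + 11/6·R3.
R2 ← R2 + 1/3·R3.
R4 ← R4 − 18·R3.
R4 ← R4 / (12).
R1 ← R1 + 5/3·R4.
R2 ← R2 − 1/3·R4.
R3 ← R3 + 1·R4.
Reading off the reduced rows gives u = -4, v = 2, w = 0, s = -2.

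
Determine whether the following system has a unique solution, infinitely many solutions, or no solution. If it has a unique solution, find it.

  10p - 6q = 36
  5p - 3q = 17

Row-reduce:
R1 ← R1 / (10).
R2 ← R2 − 5·R1.
Row 2 reduces to 0 = -1, a contradiction. The system is inconsistent.

no solution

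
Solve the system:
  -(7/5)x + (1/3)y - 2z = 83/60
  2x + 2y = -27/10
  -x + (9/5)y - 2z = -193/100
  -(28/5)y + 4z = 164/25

Row-reduce the augmented matrix:
R1 ← R1 / (-7/5).
R2 ← R2 − 2·R1.
R3 ← R3 + 1·R1.
R2 ← R2 / (52/21).
R1 ← R1 + 5/21·R2.
R3 ← R3 − 164/105·R2.
R4 ← R4 + 28/5·R2.
R3 ← R3 / (16/13).
R1 ← R1 − 15/13·R3.
R2 ← R2 + 15/13·R3.
R4 ← R4 + 32/13·R3.
R4 reduces to 0 = 0, so the extra equation is consistent.
Reading off the reduced rows gives x = 5/4, y = -13/5, z = -2.

x = 5/4, y = -13/5, z = -2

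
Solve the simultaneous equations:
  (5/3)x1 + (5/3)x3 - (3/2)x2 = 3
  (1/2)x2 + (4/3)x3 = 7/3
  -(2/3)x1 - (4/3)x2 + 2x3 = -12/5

Row-reduce the augmented matrix:
R1 ← R1 / (5/3).
R3 ← R3 + 2/3·R1.
R2 ← R2 / (1/2).
R1 ← R1 + 9/10·R2.
R3 ← R3 + 29/15·R2.
R3 ← R3 / (352/45).
R1 ← R1 − 17/5·R3.
R2 ← R2 − 8/3·R3.
Reading off the reduced rows gives x1 = 13/5, x2 = 2, x3 = 1.

x1 = 13/5, x2 = 2, x3 = 1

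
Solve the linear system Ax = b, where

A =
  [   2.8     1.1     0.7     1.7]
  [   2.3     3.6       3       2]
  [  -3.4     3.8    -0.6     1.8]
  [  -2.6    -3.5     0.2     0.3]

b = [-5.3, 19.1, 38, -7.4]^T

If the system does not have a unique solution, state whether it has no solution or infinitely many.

Row-reduce the augmented matrix:
R1 ← R1 / (14/5).
R2 ← R2 − 23/10·R1.
R3 ← R3 + 17/5·R1.
R4 ← R4 + 13/5·R1.
R2 ← R2 / (151/56).
R1 ← R1 − 11/28·R2.
R3 ← R3 − 719/140·R2.
R4 ← R4 + 347/140·R2.
R3 ← R3 / (-16492/3775).
R1 ← R1 + 78/755·R3.
R2 ← R2 − 679/755·R3.
R4 ← R4 − 23247/7550·R3.
R4 ← R4 / (12801/2945).
R1 ← R1 − 268/589·R4.
R2 ← R2 − 461/589·R4.
R3 ← R3 + 366/589·R4.
Reading off the reduced rows gives x_1 = -5, x_2 = 6, x_3 = 3, x_4 = 0.

x_1 = -5, x_2 = 6, x_3 = 3, x_4 = 0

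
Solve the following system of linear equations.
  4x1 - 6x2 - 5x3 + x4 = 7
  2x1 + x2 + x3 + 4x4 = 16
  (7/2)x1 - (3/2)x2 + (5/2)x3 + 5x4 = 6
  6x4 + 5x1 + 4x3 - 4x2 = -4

infinitely many solutions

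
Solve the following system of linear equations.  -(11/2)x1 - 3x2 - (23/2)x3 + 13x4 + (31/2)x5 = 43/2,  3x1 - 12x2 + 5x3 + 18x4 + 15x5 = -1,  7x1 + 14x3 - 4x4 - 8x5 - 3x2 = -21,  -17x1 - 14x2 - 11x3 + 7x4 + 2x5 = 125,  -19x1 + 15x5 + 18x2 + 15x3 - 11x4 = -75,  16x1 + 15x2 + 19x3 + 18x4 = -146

Row-reduce:
R1 ← R1 / (-11/2).
R2 ← R2 − 3·R1.
R3 ← R3 − 7·R1.
R4 ← R4 + 17·R1.
R5 ← R5 + 19·R1.
R6 ← R6 − 16·R1.
R2 ← R2 / (-150/11).
R1 ← R1 − 6/11·R2.
R3 ← R3 + 75/11·R2.
R4 ← R4 + 52/11·R2.
R5 ← R5 − 312/11·R2.
R6 ← R6 − 69/11·R2.
Swap R3 and R4.
R3 ← R3 / (1874/75).
R1 ← R1 − 51/25·R3.
R2 ← R2 − 7/75·R3.
R5 ← R5 − 1302/25·R3.
R6 ← R6 + 376/25·R3.
Swap R4 and R5.
R4 ← R4 / (78306/937).
R1 ← R1 − 3859/1874·R4.
R2 ← R2 + 3155/1874·R4.
R3 ← R3 + 3141/1874·R4.
R6 ← R6 − 39496/937·R4.
Swap R5 and R6.
R5 ← R5 / (-1512251/39153).
R1 ← R1 + 77635/156612·R5.
R2 ← R2 − 149915/156612·R5.
R3 ← R3 − 15747/52204·R5.
R4 ← R4 − 115135/78306·R5.
Row 6 reduces to 0 = 1, a contradiction. The system is inconsistent.

no solution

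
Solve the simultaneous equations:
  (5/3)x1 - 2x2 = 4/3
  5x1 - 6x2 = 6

Row-reduce:
R1 ← R1 / (5/3).
R2 ← R2 − 5·R1.
Row 2 reduces to 0 = 2, a contradiction. The system is inconsistent.

no solution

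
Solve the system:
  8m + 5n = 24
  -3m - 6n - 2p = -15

infinitely many solutions

Row-reduce:
R1 ← R1 / (8).
R2 ← R2 + 3·R1.
R2 ← R2 / (-33/8).
R1 ← R1 − 5/8·R2.
Rank is 2 with 3 unknowns, leaving p free.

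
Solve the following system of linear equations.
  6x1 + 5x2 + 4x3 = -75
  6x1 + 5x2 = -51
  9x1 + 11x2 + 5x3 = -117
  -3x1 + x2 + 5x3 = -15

x1 = -6, x2 = -3, x3 = -6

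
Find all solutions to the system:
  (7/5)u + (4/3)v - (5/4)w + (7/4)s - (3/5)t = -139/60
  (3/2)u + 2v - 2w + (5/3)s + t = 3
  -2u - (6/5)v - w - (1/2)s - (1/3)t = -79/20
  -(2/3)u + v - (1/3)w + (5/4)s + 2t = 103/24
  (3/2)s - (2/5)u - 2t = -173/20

Row-reduce the augmented matrix:
R1 ← R1 / (7/5).
R2 ← R2 − 3/2·R1.
R3 ← R3 + 2·R1.
R4 ← R4 + 2/3·R1.
R5 ← R5 + 2/5·R1.
R2 ← R2 / (4/7).
R1 ← R1 − 20/21·R2.
R3 ← R3 − 74/105·R2.
R4 ← R4 − 103/63·R2.
R5 ← R5 − 8/21·R2.
R3 ← R3 / (-473/240).
R1 ← R1 − 5/24·R3.
R2 ← R2 + 37/32·R3.
R4 ← R4 − 277/288·R3.
R5 ← R5 − 1/12·R3.
R4 ← R4 / (5365/1419).
R1 ← R1 − 2605/1419·R4.
R2 ← R2 + 3195/1892·R4.
R3 ← R3 + 1625/1419·R4.
R5 ← R5 − 6341/2838·R4.
R5 ← R5 / (-137191/193140).
R1 ← R1 + 25003/19314·R5.
R2 ← R2 − 23411/8584·R5.
R3 ← R3 − 4871/19314·R5.
R4 ← R4 + 38789/32190·R5.
Reading off the reduced rows gives u = 1, v = 1, w = 1/2, s = -3/2, t = 3.

u = 1, v = 1, w = 1/2, s = -3/2, t = 3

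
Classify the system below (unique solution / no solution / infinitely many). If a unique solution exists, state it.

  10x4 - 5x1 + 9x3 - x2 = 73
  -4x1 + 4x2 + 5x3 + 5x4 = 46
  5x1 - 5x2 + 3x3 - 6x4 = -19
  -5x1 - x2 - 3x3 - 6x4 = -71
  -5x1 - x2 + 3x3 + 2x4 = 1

x1 = 4, x2 = 3, x3 = 4, x4 = 6

Row-reduce the augmented matrix:
R1 ← R1 / (-5).
R2 ← R2 + 4·R1.
R3 ← R3 − 5·R1.
R4 ← R4 + 5·R1.
R5 ← R5 + 5·R1.
R2 ← R2 / (24/5).
R1 ← R1 − 1/5·R2.
R3 ← R3 + 6·R2.
R3 ← R3 / (37/4).
R1 ← R1 + 41/24·R3.
R2 ← R2 + 11/24·R3.
R4 ← R4 + 12·R3.
R5 ← R5 + 6·R3.
R4 ← R4 / (-580/37).
R1 ← R1 + 203/111·R4.
R2 ← R2 + 68/111·R4.
R3 ← R3 − 1/37·R4.
R5 ← R5 + 290/37·R4.
R5 reduces to 0 = 0, so the extra equation is consistent.
Reading off the reduced rows gives x1 = 4, x2 = 3, x3 = 4, x4 = 6.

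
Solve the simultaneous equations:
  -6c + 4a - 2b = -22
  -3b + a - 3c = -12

infinitely many solutions

Row-reduce:
R1 ← R1 / (4).
R2 ← R2 − 1·R1.
R2 ← R2 / (-5/2).
R1 ← R1 + 1/2·R2.
Rank is 2 with 3 unknowns, leaving c free.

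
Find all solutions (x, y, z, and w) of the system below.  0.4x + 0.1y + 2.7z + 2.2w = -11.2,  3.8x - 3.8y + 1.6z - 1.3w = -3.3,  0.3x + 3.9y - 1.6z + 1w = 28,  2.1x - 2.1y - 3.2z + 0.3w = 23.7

Row-reduce the augmented matrix:
R1 ← R1 / (2/5).
R2 ← R2 − 19/5·R1.
R3 ← R3 − 3/10·R1.
R4 ← R4 − 21/10·R1.
R2 ← R2 / (-19/4).
R1 ← R1 − 1/4·R2.
R3 ← R3 − 153/40·R2.
R4 ← R4 + 21/8·R2.
R3 ← R3 / (-10921/475).
R1 ← R1 − 521/95·R3.
R2 ← R2 − 481/95·R3.
R4 ← R4 + 388/95·R3.
R4 ← R4 / (188257/43684).
R1 ← R1 + 3829/43684·R4.
R2 ← R2 − 25937/43684·R4.
R3 ← R3 − 35201/43684·R4.
Reading off the reduced rows gives x = 6, y = 4, z = -6, w = 1.

x = 6, y = 4, z = -6, w = 1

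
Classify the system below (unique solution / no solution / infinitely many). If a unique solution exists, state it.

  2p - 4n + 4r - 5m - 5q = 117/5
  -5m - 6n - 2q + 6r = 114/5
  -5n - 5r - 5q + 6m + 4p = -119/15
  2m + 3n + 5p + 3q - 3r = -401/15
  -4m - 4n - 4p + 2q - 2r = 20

m = -8/3, n = -1, p = -12/5, q = -7/3, r = -1/5

Row-reduce the augmented matrix:
R1 ← R1 / (-5).
R2 ← R2 + 5·R1.
R3 ← R3 − 6·R1.
R4 ← R4 − 2·R1.
R5 ← R5 + 4·R1.
R2 ← R2 / (-2).
R1 ← R1 − 4/5·R2.
R3 ← R3 + 49/5·R2.
R4 ← R4 − 7/5·R2.
R5 ← R5 + 4/5·R2.
R3 ← R3 / (81/5).
R1 ← R1 + 6/5·R3.
R2 ← R2 − 1·R3.
R4 ← R4 − 22/5·R3.
R5 ← R5 + 24/5·R3.
R4 ← R4 / (1633/162).
R1 ← R1 − 8/27·R4.
R2 ← R2 − 7/81·R4.
R3 ← R3 + 257/162·R4.
R5 ← R5 + 76/27·R4.
R5 ← R5 / (-13398/1633).
R1 ← R1 + 1340/1633·R5.
R2 ← R2 + 663/1633·R5.
R3 ← R3 + 310/1633·R5.
R4 ← R4 − 440/1633·R5.
Reading off the reduced rows gives m = -8/3, n = -1, p = -12/5, q = -7/3, r = -1/5.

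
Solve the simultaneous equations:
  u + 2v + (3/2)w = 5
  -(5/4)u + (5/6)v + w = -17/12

infinitely many solutions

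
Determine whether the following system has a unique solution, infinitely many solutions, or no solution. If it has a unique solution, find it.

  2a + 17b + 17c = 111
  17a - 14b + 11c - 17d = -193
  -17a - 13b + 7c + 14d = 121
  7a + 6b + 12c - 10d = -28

Row-reduce the augmented matrix:
R1 ← R1 / (2).
R2 ← R2 − 17·R1.
R3 ← R3 + 17·R1.
R4 ← R4 − 7·R1.
R2 ← R2 / (-317/2).
R1 ← R1 − 17/2·R2.
R3 ← R3 − 263/2·R2.
R4 ← R4 + 107/2·R2.
R3 ← R3 / (12915/317).
R1 ← R1 − 425/317·R3.
R2 ← R2 − 267/317·R3.
R4 ← R4 + 773/317·R3.
R4 ← R4 / (-18374/4305).
R1 ← R1 + 782/861·R4.
R2 ← R2 − 157/1435·R4.
R3 ← R3 + 11/4305·R4.
Reading off the reduced rows gives a = -4, b = 4, c = 3, d = 6.

a = -4, b = 4, c = 3, d = 6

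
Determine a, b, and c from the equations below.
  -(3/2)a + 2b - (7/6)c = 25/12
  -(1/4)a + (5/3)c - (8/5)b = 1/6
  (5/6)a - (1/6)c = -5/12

Row-reduce the augmented matrix:
R1 ← R1 / (-3/2).
R2 ← R2 + 1/4·R1.
R3 ← R3 − 5/6·R1.
R2 ← R2 / (-29/15).
R1 ← R1 + 4/3·R2.
R3 ← R3 − 10/9·R2.
R3 ← R3 / (133/522).
R1 ← R1 + 44/87·R3.
R2 ← R2 + 335/348·R3.
Reading off the reduced rows gives a = 0, b = 5/2, c = 5/2.

a = 0, b = 5/2, c = 5/2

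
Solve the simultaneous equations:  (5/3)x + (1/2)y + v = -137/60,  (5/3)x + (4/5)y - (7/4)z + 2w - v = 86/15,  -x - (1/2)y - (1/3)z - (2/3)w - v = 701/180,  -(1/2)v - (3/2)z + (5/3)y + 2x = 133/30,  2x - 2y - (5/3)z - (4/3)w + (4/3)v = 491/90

Row-reduce the augmented matrix:
R1 ← R1 / (5/3).
R2 ← R2 − 5/3·R1.
R3 ← R3 + 1·R1.
R4 ← R4 − 2·R1.
R5 ← R5 − 2·R1.
R2 ← R2 / (3/10).
R1 ← R1 − 3/10·R2.
R3 ← R3 + 1/5·R2.
R4 ← R4 − 16/15·R2.
R5 ← R5 + 13/5·R2.
R3 ← R3 / (-3/2).
R1 ← R1 − 7/4·R3.
R2 ← R2 + 35/6·R3.
R4 ← R4 − 85/18·R3.
R5 ← R5 + 101/6·R3.
R4 ← R4 / (-406/81).
R1 ← R1 + 11/9·R4.
R2 ← R2 − 110/27·R4.
R3 ← R3 + 4/9·R4.
R5 ← R5 − 230/27·R4.
R5 ← R5 / (13241/6090).
R1 ← R1 − 2391/4060·R5.
R2 ← R2 − 15/406·R5.
R3 ← R3 − 1177/1015·R5.
R4 ← R4 − 37/4060·R5.
Reading off the reduced rows gives x = 1/4, y = -1, z = -3, w = -2/3, v = -11/5.

x = 1/4, y = -1, z = -3, w = -2/3, v = -11/5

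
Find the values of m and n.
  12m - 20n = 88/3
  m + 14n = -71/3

Row-reduce the augmented matrix:
R1 ← R1 / (12).
R2 ← R2 − 1·R1.
R2 ← R2 / (47/3).
R1 ← R1 + 5/3·R2.
Reading off the reduced rows gives m = -1/3, n = -5/3.

m = -1/3, n = -5/3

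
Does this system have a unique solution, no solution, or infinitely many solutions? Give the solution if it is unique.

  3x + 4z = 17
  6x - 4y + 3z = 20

infinitely many solutions

Row-reduce:
R1 ← R1 / (3).
R2 ← R2 − 6·R1.
R2 ← R2 / (-4).
Rank is 2 with 3 unknowns, leaving z free.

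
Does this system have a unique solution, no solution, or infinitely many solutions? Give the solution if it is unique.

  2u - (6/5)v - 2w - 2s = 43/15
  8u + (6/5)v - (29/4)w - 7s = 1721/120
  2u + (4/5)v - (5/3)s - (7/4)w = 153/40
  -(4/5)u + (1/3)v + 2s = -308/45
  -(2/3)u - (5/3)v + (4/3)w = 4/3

u = 4/3, v = 2/3, w = 5/2, s = -3

Row-reduce the augmented matrix:
R1 ← R1 / (2).
R2 ← R2 − 8·R1.
R3 ← R3 − 2·R1.
R4 ← R4 + 4/5·R1.
R5 ← R5 + 2/3·R1.
R2 ← R2 / (6).
R1 ← R1 + 3/5·R2.
R3 ← R3 − 2·R2.
R4 ← R4 + 11/75·R2.
R5 ← R5 + 31/15·R2.
Swap R3 and R4.
R3 ← R3 / (-469/600).
R1 ← R1 + 37/40·R3.
R2 ← R2 − 1/8·R3.
R5 ← R5 − 37/40·R3.
Swap R4 and R5.
R4 ← R4 / (4756/4221).
R1 ← R1 + 3305/1407·R4.
R2 ← R2 − 170/469·R4.
R3 ← R3 + 2204/1407·R4.
R5 reduces to 0 = 0, so the extra equation is consistent.
Reading off the reduced rows gives u = 4/3, v = 2/3, w = 5/2, s = -3.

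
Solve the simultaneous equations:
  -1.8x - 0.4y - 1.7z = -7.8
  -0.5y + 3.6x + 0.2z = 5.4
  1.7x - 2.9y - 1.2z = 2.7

x = 1, y = -2, z = 4

Row-reduce the augmented matrix:
R1 ← R1 / (-9/5).
R2 ← R2 − 18/5·R1.
R3 ← R3 − 17/10·R1.
R2 ← R2 / (-13/10).
R1 ← R1 − 2/9·R2.
R3 ← R3 + 59/18·R2.
R3 ← R3 / (821/156).
R1 ← R1 − 31/78·R3.
R2 ← R2 − 32/13·R3.
Reading off the reduced rows gives x = 1, y = -2, z = 4.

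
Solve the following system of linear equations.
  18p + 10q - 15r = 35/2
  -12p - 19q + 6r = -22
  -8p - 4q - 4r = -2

Row-reduce the augmented matrix:
R1 ← R1 / (18).
R2 ← R2 + 12·R1.
R3 ← R3 + 8·R1.
R2 ← R2 / (-37/3).
R1 ← R1 − 5/9·R2.
R3 ← R3 − 4/9·R2.
R3 ← R3 / (-400/37).
R1 ← R1 + 75/74·R3.
R2 ← R2 − 12/37·R3.
Reading off the reduced rows gives p = 0, q = 1, r = -1/2.

p = 0, q = 1, r = -1/2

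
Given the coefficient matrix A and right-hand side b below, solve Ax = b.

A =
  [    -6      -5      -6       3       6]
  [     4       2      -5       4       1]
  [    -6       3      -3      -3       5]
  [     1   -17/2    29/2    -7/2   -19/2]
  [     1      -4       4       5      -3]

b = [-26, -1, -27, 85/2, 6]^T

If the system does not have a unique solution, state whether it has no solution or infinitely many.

Row-reduce:
R1 ← R1 / (-6).
R2 ← R2 − 4·R1.
R3 ← R3 + 6·R1.
R4 ← R4 − 1·R1.
R5 ← R5 − 1·R1.
R2 ← R2 / (-4/3).
R1 ← R1 − 5/6·R2.
R3 ← R3 − 8·R2.
R4 ← R4 + 28/3·R2.
R5 ← R5 + 29/6·R2.
R3 ← R3 / (-51).
R1 ← R1 + 37/8·R3.
R2 ← R2 − 27/4·R3.
R4 ← R4 − 153/2·R3.
R5 ← R5 − 285/8·R3.
Swap R4 and R5.
R4 ← R4 / (80/17).
R1 ← R1 − 9/17·R4.
R2 ← R2 + 9/17·R4.
R3 ← R3 + 10/17·R4.
Rank is 4 with 5 unknowns, leaving x_5 free.

infinitely many solutions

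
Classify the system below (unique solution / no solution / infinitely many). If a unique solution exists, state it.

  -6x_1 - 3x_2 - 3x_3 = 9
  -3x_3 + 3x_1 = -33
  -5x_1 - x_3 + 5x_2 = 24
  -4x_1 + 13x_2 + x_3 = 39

Row-reduce the augmented matrix:
R1 ← R1 / (-6).
R2 ← R2 − 3·R1.
R3 ← R3 + 5·R1.
R4 ← R4 + 4·R1.
R2 ← R2 / (-3/2).
R1 ← R1 − 1/2·R2.
R3 ← R3 − 15/2·R2.
R4 ← R4 − 15·R2.
R3 ← R3 / (-21).
R1 ← R1 + 1·R3.
R2 ← R2 − 3·R3.
R4 ← R4 + 42·R3.
R4 reduces to 0 = 0, so the extra equation is consistent.
Reading off the reduced rows gives x_1 = -5, x_2 = 1, x_3 = 6.

x_1 = -5, x_2 = 1, x_3 = 6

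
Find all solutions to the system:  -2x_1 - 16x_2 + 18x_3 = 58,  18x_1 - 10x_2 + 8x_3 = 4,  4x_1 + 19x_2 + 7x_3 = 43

x_1 = -1, x_2 = 1, x_3 = 4

Row-reduce the augmented matrix:
R1 ← R1 / (-2).
R2 ← R2 − 18·R1.
R3 ← R3 − 4·R1.
R2 ← R2 / (-154).
R1 ← R1 − 8·R2.
R3 ← R3 + 13·R2.
R3 ← R3 / (2206/77).
R1 ← R1 + 13/77·R3.
R2 ← R2 + 85/77·R3.
Reading off the reduced rows gives x_1 = -1, x_2 = 1, x_3 = 4.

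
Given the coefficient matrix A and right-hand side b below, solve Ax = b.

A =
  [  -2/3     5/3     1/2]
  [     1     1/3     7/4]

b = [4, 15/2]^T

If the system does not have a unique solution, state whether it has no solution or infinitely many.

infinitely many solutions

Row-reduce:
R1 ← R1 / (-2/3).
R2 ← R2 − 1·R1.
R2 ← R2 / (17/6).
R1 ← R1 + 5/2·R2.
Rank is 2 with 3 unknowns, leaving x_3 free.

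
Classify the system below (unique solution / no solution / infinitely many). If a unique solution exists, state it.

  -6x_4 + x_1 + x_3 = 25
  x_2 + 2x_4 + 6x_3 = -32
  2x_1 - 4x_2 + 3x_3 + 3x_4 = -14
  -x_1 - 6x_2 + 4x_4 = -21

Row-reduce the augmented matrix:
R3 ← R3 − 2·R1.
R4 ← R4 + 1·R1.
R3 ← R3 + 4·R2.
R4 ← R4 + 6·R2.
R3 ← R3 / (25).
R1 ← R1 − 1·R3.
R2 ← R2 − 6·R3.
R4 ← R4 − 37·R3.
R4 ← R4 / (-601/25).
R1 ← R1 + 173/25·R4.
R2 ← R2 + 88/25·R4.
R3 ← R3 − 23/25·R4.
Reading off the reduced rows gives x_1 = 5, x_2 = 0, x_3 = -4, x_4 = -4.

x_1 = 5, x_2 = 0, x_3 = -4, x_4 = -4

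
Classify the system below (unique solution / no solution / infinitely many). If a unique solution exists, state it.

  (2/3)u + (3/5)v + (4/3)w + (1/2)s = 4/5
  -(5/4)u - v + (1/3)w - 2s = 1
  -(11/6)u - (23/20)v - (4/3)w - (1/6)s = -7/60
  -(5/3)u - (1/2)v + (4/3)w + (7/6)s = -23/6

Row-reduce:
R1 ← R1 / (2/3).
R2 ← R2 + 5/4·R1.
R3 ← R3 + 11/6·R1.
R4 ← R4 + 5/3·R1.
R2 ← R2 / (1/8).
R1 ← R1 − 9/10·R2.
R3 ← R3 − 1/2·R2.
R4 ← R4 − 1·R2.
R3 ← R3 / (-9).
R1 ← R1 + 92/5·R3.
R2 ← R2 − 68/3·R3.
R4 ← R4 + 18·R3.
Row 4 reduces to 0 = -6, a contradiction. The system is inconsistent.

no solution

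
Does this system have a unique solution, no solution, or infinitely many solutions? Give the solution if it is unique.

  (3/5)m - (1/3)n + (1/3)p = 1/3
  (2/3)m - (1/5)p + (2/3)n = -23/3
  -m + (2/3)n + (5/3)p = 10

m = -5, n = -5, p = 5

Row-reduce the augmented matrix:
R1 ← R1 / (3/5).
R2 ← R2 − 2/3·R1.
R3 ← R3 + 1·R1.
R2 ← R2 / (28/27).
R1 ← R1 + 5/9·R2.
R3 ← R3 − 1/9·R2.
R3 ← R3 / (137/60).
R1 ← R1 − 1/4·R3.
R2 ← R2 + 11/20·R3.
Reading off the reduced rows gives m = -5, n = -5, p = 5.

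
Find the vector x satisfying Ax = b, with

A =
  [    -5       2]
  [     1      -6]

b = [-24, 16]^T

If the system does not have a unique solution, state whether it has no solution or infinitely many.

x_1 = 4, x_2 = -2

From equation 2: x_1 = 16 + 6·x_2.
Substitute into equation 1 and solve: x_2 = -2.
Then x_1 = 4.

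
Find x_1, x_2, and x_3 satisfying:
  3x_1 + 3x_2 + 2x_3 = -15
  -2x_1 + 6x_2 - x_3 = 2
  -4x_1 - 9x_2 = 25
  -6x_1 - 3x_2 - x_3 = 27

x_1 = -4, x_2 = -1, x_3 = 0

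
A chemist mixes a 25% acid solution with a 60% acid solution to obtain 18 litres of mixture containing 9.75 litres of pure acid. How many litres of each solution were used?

Let a = litres of solution A, b = litres of solution B.
  a + b = 18
  (1/4)a + (3/5)b = 39/4
Row-reduce the augmented matrix:
R2 ← R2 − 1/4·R1.
R2 ← R2 / (7/20).
R1 ← R1 − 1·R2.
Reading off the reduced rows gives a = 3, b = 15.

litres of solution A: 3, litres of solution B: 15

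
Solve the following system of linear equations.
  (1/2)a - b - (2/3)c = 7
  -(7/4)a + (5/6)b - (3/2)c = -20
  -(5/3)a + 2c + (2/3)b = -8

a = 6, b = -6, c = 3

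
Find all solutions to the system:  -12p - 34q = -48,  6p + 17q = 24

infinitely many solutions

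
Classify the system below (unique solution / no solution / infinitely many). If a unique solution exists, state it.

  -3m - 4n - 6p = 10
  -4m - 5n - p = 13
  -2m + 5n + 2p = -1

m = -2, n = -1, p = 0

Row-reduce the augmented matrix:
R1 ← R1 / (-3).
R2 ← R2 + 4·R1.
R3 ← R3 + 2·R1.
R2 ← R2 / (1/3).
R1 ← R1 − 4/3·R2.
R3 ← R3 − 23/3·R2.
R3 ← R3 / (-155).
R1 ← R1 + 26·R3.
R2 ← R2 − 21·R3.
Reading off the reduced rows gives m = -2, n = -1, p = 0.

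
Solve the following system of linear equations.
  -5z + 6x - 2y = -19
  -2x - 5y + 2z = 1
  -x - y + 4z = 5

x = -2, y = 1, z = 1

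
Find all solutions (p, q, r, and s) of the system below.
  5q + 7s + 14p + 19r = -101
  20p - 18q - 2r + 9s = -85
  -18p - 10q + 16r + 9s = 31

infinitely many solutions

Row-reduce:
R1 ← R1 / (14).
R2 ← R2 − 20·R1.
R3 ← R3 + 18·R1.
R2 ← R2 / (-176/7).
R1 ← R1 − 5/14·R2.
R3 ← R3 + 25/7·R2.
R3 ← R3 / (1961/44).
R1 ← R1 − 83/88·R3.
R2 ← R2 − 51/44·R3.
Rank is 3 with 4 unknowns, leaving s free.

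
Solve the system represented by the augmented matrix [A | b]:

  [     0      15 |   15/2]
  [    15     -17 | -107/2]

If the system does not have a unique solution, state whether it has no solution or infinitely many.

x_1 = -3, x_2 = 1/2

Row-reduce the augmented matrix:
Swap R1 and R2.
R1 ← R1 / (15).
R2 ← R2 / (15).
R1 ← R1 + 17/15·R2.
Reading off the reduced rows gives x_1 = -3, x_2 = 1/2.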